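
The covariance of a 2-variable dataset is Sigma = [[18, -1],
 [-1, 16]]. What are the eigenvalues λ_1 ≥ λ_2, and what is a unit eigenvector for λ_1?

Step 1 — characteristic polynomial of 2×2 Sigma:
  det(Sigma - λI) = λ² - trace · λ + det = 0.
  trace = 18 + 16 = 34, det = 18·16 - (-1)² = 287.
Step 2 — discriminant:
  Δ = trace² - 4·det = 1156 - 1148 = 8.
Step 3 — eigenvalues:
  λ = (trace ± √Δ)/2 = (34 ± 2.8284)/2,
  λ_1 = 18.4142,  λ_2 = 15.5858.

Step 4 — unit eigenvector for λ_1: solve (Sigma - λ_1 I)v = 0. First row:
  (18 - 18.4142)·v_x + (-1)·v_y = 0, i.e. (-0.4142)·v_x + (-1)·v_y = 0,
  so v ∝ (b, λ_1 - a) = (-1, 0.4142); multiply by -1 so the first entry is positive: u = (1, -0.4142).
  ||u|| = √((1)² + (-0.4142)²) = √(1.1716) ≈ 1.0824,
  v_1 = u/||u|| ≈ (0.9239, -0.3827) (||v_1|| = 1).

λ_1 = 18.4142,  λ_2 = 15.5858;  v_1 ≈ (0.9239, -0.3827)


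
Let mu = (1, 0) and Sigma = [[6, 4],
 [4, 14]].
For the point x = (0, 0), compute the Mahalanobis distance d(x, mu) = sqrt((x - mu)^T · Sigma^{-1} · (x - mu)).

Step 1 — centre the observation: (x - mu) = (-1, 0).

Step 2 — invert Sigma. det(Sigma) = 6·14 - (4)² = 68.
  Sigma^{-1} = (1/det) · [[d, -b], [-b, a]] = [[0.2059, -0.0588],
 [-0.0588, 0.0882]].

Step 3 — form the quadratic (x - mu)^T · Sigma^{-1} · (x - mu):
  Sigma^{-1} · (x - mu) = (-0.2059, 0.0588).
  (x - mu)^T · [Sigma^{-1} · (x - mu)] = (-1)·(-0.2059) + (0)·(0.0588) = 0.2059.

Step 4 — take square root: d = √(0.2059) ≈ 0.4537.

d(x, mu) = √(0.2059) ≈ 0.4537


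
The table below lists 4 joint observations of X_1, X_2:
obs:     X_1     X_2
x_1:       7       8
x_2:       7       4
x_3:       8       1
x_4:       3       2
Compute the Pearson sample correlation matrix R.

Step 1 — column means:
  mean(X_1) = (7 + 7 + 8 + 3) / 4 = 25/4 = 6.25
  mean(X_2) = (8 + 4 + 1 + 2) / 4 = 15/4 = 3.75

Step 2 — sample variances and covariances s[i,j] = (1/(n-1)) · Σ_k (x_{k,i} - mean_i) · (x_{k,j} - mean_j), with n-1 = 3:
  s[X_1,X_1] = ((0.75)·(0.75) + (0.75)·(0.75) + (1.75)·(1.75) + (-3.25)·(-3.25)) / 3 = 14.75/3 = 4.9167
  s[X_1,X_2] = ((0.75)·(4.25) + (0.75)·(0.25) + (1.75)·(-2.75) + (-3.25)·(-1.75)) / 3 = 4.25/3 = 1.4167
  s[X_2,X_2] = ((4.25)·(4.25) + (0.25)·(0.25) + (-2.75)·(-2.75) + (-1.75)·(-1.75)) / 3 = 28.75/3 = 9.5833
  Sample standard deviations s_i = √(s[i,i]):
  s(X_1) = √(4.9167) = 2.2174
  s(X_2) = √(9.5833) = 3.0957

Step 3 — r_{ij} = s_{ij} / (s_i · s_j):
  r[X_1,X_1] = 1 (diagonal).
  r[X_1,X_2] = 1.4167 / (2.2174 · 3.0957) = 1.4167 / 6.8643 = 0.2064
  r[X_2,X_2] = 1 (diagonal).

R is symmetric with unit diagonal. Assembling:

R = [[1, 0.2064],
 [0.2064, 1]]


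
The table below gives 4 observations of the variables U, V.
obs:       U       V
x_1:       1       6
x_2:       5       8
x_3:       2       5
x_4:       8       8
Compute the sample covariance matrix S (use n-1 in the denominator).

Step 1 — column means:
  mean(U) = (1 + 5 + 2 + 8) / 4 = 16/4 = 4
  mean(V) = (6 + 8 + 5 + 8) / 4 = 27/4 = 6.75

Step 2 — sample covariance S[i,j] = (1/(n-1)) · Σ_k (x_{k,i} - mean_i) · (x_{k,j} - mean_j), with n-1 = 3.
  S[U,U] = ((-3)·(-3) + (1)·(1) + (-2)·(-2) + (4)·(4)) / 3 = 30/3 = 10
  S[U,V] = ((-3)·(-0.75) + (1)·(1.25) + (-2)·(-1.75) + (4)·(1.25)) / 3 = 12/3 = 4
  S[V,V] = ((-0.75)·(-0.75) + (1.25)·(1.25) + (-1.75)·(-1.75) + (1.25)·(1.25)) / 3 = 6.75/3 = 2.25

S is symmetric (S[j,i] = S[i,j]). Assembling:

S = [[10, 4],
 [4, 2.25]]


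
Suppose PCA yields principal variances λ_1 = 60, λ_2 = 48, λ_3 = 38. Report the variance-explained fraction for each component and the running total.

Step 1 — total variance = trace(Sigma) = Σ λ_i = 60 + 48 + 38 = 146.

Step 2 — fraction explained by component i = λ_i / Σ λ:
  PC1: 60/146 = 0.411
  PC2: 48/146 = 0.3288
  PC3: 38/146 = 0.2603

Step 3 — cumulative fraction after k components = (λ_1 + ... + λ_k) / Σ λ:
  k = 1: 60/146 = 0.411
  k = 2: (60 + 48)/146 = 108/146 = 0.7397
  k = 3: (60 + 48 + 38)/146 = 146/146 = 1

Summary (fraction, with percent):

explained: PC1 0.411 (41.1%), PC2 0.3288 (32.88%), PC3 0.2603 (26.03%);  cumulative: 0.411, 0.7397, 1


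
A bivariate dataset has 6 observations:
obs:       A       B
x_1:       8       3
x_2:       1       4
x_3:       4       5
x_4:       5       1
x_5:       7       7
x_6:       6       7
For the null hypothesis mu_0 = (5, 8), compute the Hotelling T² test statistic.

Step 1 — sample mean vector:
  mean(A) = (8 + 1 + 4 + 5 + 7 + 6) / 6 = 31/6 = 5.1667
  mean(B) = (3 + 4 + 5 + 1 + 7 + 7) / 6 = 27/6 = 4.5
  x̄ = (5.1667, 4.5),  deviation x̄ - mu_0 = (5.1667, 4.5) - (5, 8) = (0.1667, -3.5).

Step 2 — sample covariance matrix, S[i,j] = (1/(n-1)) · Σ_k (x_{k,i} - mean_i) · (x_{k,j} - mean_j), divisor n-1 = 5:
  S[A,A] = ((2.8333)·(2.8333) + (-4.1667)·(-4.1667) + (-1.1667)·(-1.1667) + (-0.1667)·(-0.1667) + (1.8333)·(1.8333) + (0.8333)·(0.8333)) / 5 = 30.8333/5 = 6.1667
  S[A,B] = ((2.8333)·(-1.5) + (-4.1667)·(-0.5) + (-1.1667)·(0.5) + (-0.1667)·(-3.5) + (1.8333)·(2.5) + (0.8333)·(2.5)) / 5 = 4.5/5 = 0.9
  S[B,B] = ((-1.5)·(-1.5) + (-0.5)·(-0.5) + (0.5)·(0.5) + (-3.5)·(-3.5) + (2.5)·(2.5) + (2.5)·(2.5)) / 5 = 27.5/5 = 5.5
  S = [[6.1667, 0.9],
 [0.9, 5.5]].

Step 3 — invert S. det(S) = 6.1667·5.5 - (0.9)² = 33.1067.
  S^{-1} = (1/det) · [[d, -b], [-b, a]] = [[0.1661, -0.0272],
 [-0.0272, 0.1863]].

Step 4 — quadratic form (x̄ - mu_0)^T · S^{-1} · (x̄ - mu_0):
  S^{-1} · (x̄ - mu_0) = (0.1228, -0.6565),
  (x̄ - mu_0)^T · [...] = (0.1667)·(0.1228) + (-3.5)·(-0.6565) = 2.3181.

Step 5 — scale by n: T² = 6 · 2.3181 = 13.9086.

T² ≈ 13.9086


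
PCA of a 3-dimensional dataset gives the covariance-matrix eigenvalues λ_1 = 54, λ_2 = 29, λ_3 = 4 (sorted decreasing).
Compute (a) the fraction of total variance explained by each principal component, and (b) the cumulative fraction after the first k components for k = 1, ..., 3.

Step 1 — total variance = trace(Sigma) = Σ λ_i = 54 + 29 + 4 = 87.

Step 2 — fraction explained by component i = λ_i / Σ λ:
  PC1: 54/87 = 0.6207
  PC2: 29/87 = 0.3333
  PC3: 4/87 = 0.046

Step 3 — cumulative fraction after k components = (λ_1 + ... + λ_k) / Σ λ:
  k = 1: 54/87 = 0.6207
  k = 2: (54 + 29)/87 = 83/87 = 0.954
  k = 3: (54 + 29 + 4)/87 = 87/87 = 1

Summary (fraction, with percent):

explained: PC1 0.6207 (62.07%), PC2 0.3333 (33.33%), PC3 0.046 (4.6%);  cumulative: 0.6207, 0.954, 1


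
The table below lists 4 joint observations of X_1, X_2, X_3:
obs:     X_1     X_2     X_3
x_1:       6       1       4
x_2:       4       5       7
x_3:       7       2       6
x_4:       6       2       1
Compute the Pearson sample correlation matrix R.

Step 1 — column means:
  mean(X_1) = (6 + 4 + 7 + 6) / 4 = 23/4 = 5.75
  mean(X_2) = (1 + 5 + 2 + 2) / 4 = 10/4 = 2.5
  mean(X_3) = (4 + 7 + 6 + 1) / 4 = 18/4 = 4.5

Step 2 — sample variances and covariances s[i,j] = (1/(n-1)) · Σ_k (x_{k,i} - mean_i) · (x_{k,j} - mean_j), with n-1 = 3:
  s[X_1,X_1] = ((0.25)·(0.25) + (-1.75)·(-1.75) + (1.25)·(1.25) + (0.25)·(0.25)) / 3 = 4.75/3 = 1.5833
  s[X_1,X_2] = ((0.25)·(-1.5) + (-1.75)·(2.5) + (1.25)·(-0.5) + (0.25)·(-0.5)) / 3 = -5.5/3 = -1.8333
  s[X_1,X_3] = ((0.25)·(-0.5) + (-1.75)·(2.5) + (1.25)·(1.5) + (0.25)·(-3.5)) / 3 = -3.5/3 = -1.1667
  s[X_2,X_2] = ((-1.5)·(-1.5) + (2.5)·(2.5) + (-0.5)·(-0.5) + (-0.5)·(-0.5)) / 3 = 9/3 = 3
  s[X_2,X_3] = ((-1.5)·(-0.5) + (2.5)·(2.5) + (-0.5)·(1.5) + (-0.5)·(-3.5)) / 3 = 8/3 = 2.6667
  s[X_3,X_3] = ((-0.5)·(-0.5) + (2.5)·(2.5) + (1.5)·(1.5) + (-3.5)·(-3.5)) / 3 = 21/3 = 7
  Sample standard deviations s_i = √(s[i,i]):
  s(X_1) = √(1.5833) = 1.2583
  s(X_2) = √(3) = 1.7321
  s(X_3) = √(7) = 2.6458

Step 3 — r_{ij} = s_{ij} / (s_i · s_j):
  r[X_1,X_1] = 1 (diagonal).
  r[X_1,X_2] = -1.8333 / (1.2583 · 1.7321) = -1.8333 / 2.1794 = -0.8412
  r[X_1,X_3] = -1.1667 / (1.2583 · 2.6458) = -1.1667 / 3.3292 = -0.3504
  r[X_2,X_2] = 1 (diagonal).
  r[X_2,X_3] = 2.6667 / (1.7321 · 2.6458) = 2.6667 / 4.5826 = 0.5819
  r[X_3,X_3] = 1 (diagonal).

R is symmetric with unit diagonal. Assembling:

R = [[1, -0.8412, -0.3504],
 [-0.8412, 1, 0.5819],
 [-0.3504, 0.5819, 1]]


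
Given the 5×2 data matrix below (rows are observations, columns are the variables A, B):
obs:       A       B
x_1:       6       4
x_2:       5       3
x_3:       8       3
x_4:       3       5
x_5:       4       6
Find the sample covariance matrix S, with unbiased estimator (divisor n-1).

Step 1 — column means:
  mean(A) = (6 + 5 + 8 + 3 + 4) / 5 = 26/5 = 5.2
  mean(B) = (4 + 3 + 3 + 5 + 6) / 5 = 21/5 = 4.2

Step 2 — sample covariance S[i,j] = (1/(n-1)) · Σ_k (x_{k,i} - mean_i) · (x_{k,j} - mean_j), with n-1 = 4.
  S[A,A] = ((0.8)·(0.8) + (-0.2)·(-0.2) + (2.8)·(2.8) + (-2.2)·(-2.2) + (-1.2)·(-1.2)) / 4 = 14.8/4 = 3.7
  S[A,B] = ((0.8)·(-0.2) + (-0.2)·(-1.2) + (2.8)·(-1.2) + (-2.2)·(0.8) + (-1.2)·(1.8)) / 4 = -7.2/4 = -1.8
  S[B,B] = ((-0.2)·(-0.2) + (-1.2)·(-1.2) + (-1.2)·(-1.2) + (0.8)·(0.8) + (1.8)·(1.8)) / 4 = 6.8/4 = 1.7

S is symmetric (S[j,i] = S[i,j]). Assembling:

S = [[3.7, -1.8],
 [-1.8, 1.7]]


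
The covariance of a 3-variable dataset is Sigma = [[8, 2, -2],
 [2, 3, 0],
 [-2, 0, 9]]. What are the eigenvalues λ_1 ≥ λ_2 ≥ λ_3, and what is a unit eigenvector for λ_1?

Step 1 — characteristic polynomial p(λ) = det(λI - Sigma) = λ³ - tr·λ² + c_1·λ - det, where tr = trace, c_1 = sum of the principal 2×2 minors, det = det(Sigma):
  tr = 8 + 3 + 9 = 20,
  c_1 = (8·3 - (2)²) + (8·9 - (-2)²) + (3·9 - (0)²) = 20 + 68 + 27 = 115,
  det = 8·(3·9 - (0)²) - (2)·((2)·9 - (0)·(-2)) + (-2)·((2)·(0) - 3·(-2)) = 8·(27) - (2)·(18) + (-2)·(6) = 168.
  So p(λ) = λ³ - 20λ² + 115λ - 168.
Step 2 — look for an integer root (rational root theorem: any rational root is an integer divisor of 168). Testing λ = 7:
  p(7) = 343 - 980 + 805 - 168 = 0  ✓
  Dividing out (λ - 7): p(λ) = (λ - 7)(λ² - 13λ + 24).
Step 3 — remaining eigenvalues from the quadratic λ² - 13λ + 24 = 0:
  Δ = 13² - 4·24 = 169 - 96 = 73,  λ = (13 ± √73)/2 = (13 ± 8.544)/2 ≈ 10.772 or 2.228.
  Sorted: λ_1 = 10.772,  λ_2 = 7,  λ_3 = 2.228  (check: sum = 20 = tr ✓).

Step 4 — unit eigenvector for λ_1 ≈ 10.772: v spans the null space of (Sigma - λ_1 I), whose rows are
  r_1 = (-2.772, 2, -2),  r_2 = (2, -7.772, 0),  r_3 = (-2, 0, -1.772).
  v is orthogonal to every row, so take v ∝ r_1 × r_2 = ((2)·(0) - (-2)·(-7.772), (-2)·(2) - (-2.772)·(0), (-2.772)·(-7.772) - (2)·(2)) ≈ (-15.544, -4, 17.544).
  Rescale (multiply by -1 so the first nonzero entry is positive): u = (15.544, 4, -17.544).
  ||u|| = √((15.544)² + (4)² + (-17.544)²) = √(565.4081) ≈ 23.7783,  v_1 = u/||u|| ≈ (0.6537, 0.1682, -0.7378) (||v_1|| = 1).

λ_1 = 10.772,  λ_2 = 7,  λ_3 = 2.228;  v_1 ≈ (0.6537, 0.1682, -0.7378)


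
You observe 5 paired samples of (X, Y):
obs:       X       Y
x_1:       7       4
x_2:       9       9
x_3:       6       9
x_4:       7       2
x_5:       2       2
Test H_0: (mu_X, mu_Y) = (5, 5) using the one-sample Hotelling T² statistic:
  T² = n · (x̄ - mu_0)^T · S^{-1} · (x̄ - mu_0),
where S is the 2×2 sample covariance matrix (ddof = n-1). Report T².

Step 1 — sample mean vector:
  mean(X) = (7 + 9 + 6 + 7 + 2) / 5 = 31/5 = 6.2
  mean(Y) = (4 + 9 + 9 + 2 + 2) / 5 = 26/5 = 5.2
  x̄ = (6.2, 5.2),  deviation x̄ - mu_0 = (6.2, 5.2) - (5, 5) = (1.2, 0.2).

Step 2 — sample covariance matrix, S[i,j] = (1/(n-1)) · Σ_k (x_{k,i} - mean_i) · (x_{k,j} - mean_j), divisor n-1 = 4:
  S[X,X] = ((0.8)·(0.8) + (2.8)·(2.8) + (-0.2)·(-0.2) + (0.8)·(0.8) + (-4.2)·(-4.2)) / 4 = 26.8/4 = 6.7
  S[X,Y] = ((0.8)·(-1.2) + (2.8)·(3.8) + (-0.2)·(3.8) + (0.8)·(-3.2) + (-4.2)·(-3.2)) / 4 = 19.8/4 = 4.95
  S[Y,Y] = ((-1.2)·(-1.2) + (3.8)·(3.8) + (3.8)·(3.8) + (-3.2)·(-3.2) + (-3.2)·(-3.2)) / 4 = 50.8/4 = 12.7
  S = [[6.7, 4.95],
 [4.95, 12.7]].

Step 3 — invert S. det(S) = 6.7·12.7 - (4.95)² = 60.5875.
  S^{-1} = (1/det) · [[d, -b], [-b, a]] = [[0.2096, -0.0817],
 [-0.0817, 0.1106]].

Step 4 — quadratic form (x̄ - mu_0)^T · S^{-1} · (x̄ - mu_0):
  S^{-1} · (x̄ - mu_0) = (0.2352, -0.0759),
  (x̄ - mu_0)^T · [...] = (1.2)·(0.2352) + (0.2)·(-0.0759) = 0.2671.

Step 5 — scale by n: T² = 5 · 0.2671 = 1.3353.

T² ≈ 1.3353


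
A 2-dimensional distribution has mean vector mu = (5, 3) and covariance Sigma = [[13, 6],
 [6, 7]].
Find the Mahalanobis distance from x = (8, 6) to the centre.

Step 1 — centre the observation: (x - mu) = (3, 3).

Step 2 — invert Sigma. det(Sigma) = 13·7 - (6)² = 55.
  Sigma^{-1} = (1/det) · [[d, -b], [-b, a]] = [[0.1273, -0.1091],
 [-0.1091, 0.2364]].

Step 3 — form the quadratic (x - mu)^T · Sigma^{-1} · (x - mu):
  Sigma^{-1} · (x - mu) = (0.0545, 0.3818).
  (x - mu)^T · [Sigma^{-1} · (x - mu)] = (3)·(0.0545) + (3)·(0.3818) = 1.3091.

Step 4 — take square root: d = √(1.3091) ≈ 1.1442.

d(x, mu) = √(1.3091) ≈ 1.1442


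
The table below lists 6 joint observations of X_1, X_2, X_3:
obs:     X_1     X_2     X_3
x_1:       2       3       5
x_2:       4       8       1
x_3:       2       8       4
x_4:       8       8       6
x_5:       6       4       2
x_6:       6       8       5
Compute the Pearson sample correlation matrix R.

Step 1 — column means:
  mean(X_1) = (2 + 4 + 2 + 8 + 6 + 6) / 6 = 28/6 = 4.6667
  mean(X_2) = (3 + 8 + 8 + 8 + 4 + 8) / 6 = 39/6 = 6.5
  mean(X_3) = (5 + 1 + 4 + 6 + 2 + 5) / 6 = 23/6 = 3.8333

Step 2 — sample variances and covariances s[i,j] = (1/(n-1)) · Σ_k (x_{k,i} - mean_i) · (x_{k,j} - mean_j), with n-1 = 5:
  s[X_1,X_1] = ((-2.6667)·(-2.6667) + (-0.6667)·(-0.6667) + (-2.6667)·(-2.6667) + (3.3333)·(3.3333) + (1.3333)·(1.3333) + (1.3333)·(1.3333)) / 5 = 29.3333/5 = 5.8667
  s[X_1,X_2] = ((-2.6667)·(-3.5) + (-0.6667)·(1.5) + (-2.6667)·(1.5) + (3.3333)·(1.5) + (1.3333)·(-2.5) + (1.3333)·(1.5)) / 5 = 8/5 = 1.6
  s[X_1,X_3] = ((-2.6667)·(1.1667) + (-0.6667)·(-2.8333) + (-2.6667)·(0.1667) + (3.3333)·(2.1667) + (1.3333)·(-1.8333) + (1.3333)·(1.1667)) / 5 = 4.6667/5 = 0.9333
  s[X_2,X_2] = ((-3.5)·(-3.5) + (1.5)·(1.5) + (1.5)·(1.5) + (1.5)·(1.5) + (-2.5)·(-2.5) + (1.5)·(1.5)) / 5 = 27.5/5 = 5.5
  s[X_2,X_3] = ((-3.5)·(1.1667) + (1.5)·(-2.8333) + (1.5)·(0.1667) + (1.5)·(2.1667) + (-2.5)·(-1.8333) + (1.5)·(1.1667)) / 5 = 1.5/5 = 0.3
  s[X_3,X_3] = ((1.1667)·(1.1667) + (-2.8333)·(-2.8333) + (0.1667)·(0.1667) + (2.1667)·(2.1667) + (-1.8333)·(-1.8333) + (1.1667)·(1.1667)) / 5 = 18.8333/5 = 3.7667
  Sample standard deviations s_i = √(s[i,i]):
  s(X_1) = √(5.8667) = 2.4221
  s(X_2) = √(5.5) = 2.3452
  s(X_3) = √(3.7667) = 1.9408

Step 3 — r_{ij} = s_{ij} / (s_i · s_j):
  r[X_1,X_1] = 1 (diagonal).
  r[X_1,X_2] = 1.6 / (2.4221 · 2.3452) = 1.6 / 5.6804 = 0.2817
  r[X_1,X_3] = 0.9333 / (2.4221 · 1.9408) = 0.9333 / 4.7008 = 0.1985
  r[X_2,X_2] = 1 (diagonal).
  r[X_2,X_3] = 0.3 / (2.3452 · 1.9408) = 0.3 / 4.5516 = 0.0659
  r[X_3,X_3] = 1 (diagonal).

R is symmetric with unit diagonal. Assembling:

R = [[1, 0.2817, 0.1985],
 [0.2817, 1, 0.0659],
 [0.1985, 0.0659, 1]]


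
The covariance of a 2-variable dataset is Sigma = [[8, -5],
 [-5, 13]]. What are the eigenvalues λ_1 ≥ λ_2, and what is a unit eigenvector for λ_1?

Step 1 — characteristic polynomial of 2×2 Sigma:
  det(Sigma - λI) = λ² - trace · λ + det = 0.
  trace = 8 + 13 = 21, det = 8·13 - (-5)² = 79.
Step 2 — discriminant:
  Δ = trace² - 4·det = 441 - 316 = 125.
Step 3 — eigenvalues:
  λ = (trace ± √Δ)/2 = (21 ± 11.1803)/2,
  λ_1 = 16.0902,  λ_2 = 4.9098.

Step 4 — unit eigenvector for λ_1: solve (Sigma - λ_1 I)v = 0. First row:
  (8 - 16.0902)·v_x + (-5)·v_y = 0, i.e. (-8.0902)·v_x + (-5)·v_y = 0,
  so v ∝ (b, λ_1 - a) = (-5, 8.0902); multiply by -1 so the first entry is positive: u = (5, -8.0902).
  ||u|| = √((5)² + (-8.0902)²) = √(90.4508) ≈ 9.5106,
  v_1 = u/||u|| ≈ (0.5257, -0.8507) (||v_1|| = 1).

λ_1 = 16.0902,  λ_2 = 4.9098;  v_1 ≈ (0.5257, -0.8507)


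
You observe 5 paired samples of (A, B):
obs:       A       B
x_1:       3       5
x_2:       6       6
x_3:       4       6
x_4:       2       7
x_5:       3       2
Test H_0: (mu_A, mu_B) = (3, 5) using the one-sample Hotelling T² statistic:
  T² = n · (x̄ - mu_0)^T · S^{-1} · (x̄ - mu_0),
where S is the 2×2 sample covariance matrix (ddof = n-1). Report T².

Step 1 — sample mean vector:
  mean(A) = (3 + 6 + 4 + 2 + 3) / 5 = 18/5 = 3.6
  mean(B) = (5 + 6 + 6 + 7 + 2) / 5 = 26/5 = 5.2
  x̄ = (3.6, 5.2),  deviation x̄ - mu_0 = (3.6, 5.2) - (3, 5) = (0.6, 0.2).

Step 2 — sample covariance matrix, S[i,j] = (1/(n-1)) · Σ_k (x_{k,i} - mean_i) · (x_{k,j} - mean_j), divisor n-1 = 4:
  S[A,A] = ((-0.6)·(-0.6) + (2.4)·(2.4) + (0.4)·(0.4) + (-1.6)·(-1.6) + (-0.6)·(-0.6)) / 4 = 9.2/4 = 2.3
  S[A,B] = ((-0.6)·(-0.2) + (2.4)·(0.8) + (0.4)·(0.8) + (-1.6)·(1.8) + (-0.6)·(-3.2)) / 4 = 1.4/4 = 0.35
  S[B,B] = ((-0.2)·(-0.2) + (0.8)·(0.8) + (0.8)·(0.8) + (1.8)·(1.8) + (-3.2)·(-3.2)) / 4 = 14.8/4 = 3.7
  S = [[2.3, 0.35],
 [0.35, 3.7]].

Step 3 — invert S. det(S) = 2.3·3.7 - (0.35)² = 8.3875.
  S^{-1} = (1/det) · [[d, -b], [-b, a]] = [[0.4411, -0.0417],
 [-0.0417, 0.2742]].

Step 4 — quadratic form (x̄ - mu_0)^T · S^{-1} · (x̄ - mu_0):
  S^{-1} · (x̄ - mu_0) = (0.2563, 0.0298),
  (x̄ - mu_0)^T · [...] = (0.6)·(0.2563) + (0.2)·(0.0298) = 0.1598.

Step 5 — scale by n: T² = 5 · 0.1598 = 0.7988.

T² ≈ 0.7988


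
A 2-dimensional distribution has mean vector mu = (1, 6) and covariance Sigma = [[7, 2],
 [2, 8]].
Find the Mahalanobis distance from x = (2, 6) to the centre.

Step 1 — centre the observation: (x - mu) = (1, 0).

Step 2 — invert Sigma. det(Sigma) = 7·8 - (2)² = 52.
  Sigma^{-1} = (1/det) · [[d, -b], [-b, a]] = [[0.1538, -0.0385],
 [-0.0385, 0.1346]].

Step 3 — form the quadratic (x - mu)^T · Sigma^{-1} · (x - mu):
  Sigma^{-1} · (x - mu) = (0.1538, -0.0385).
  (x - mu)^T · [Sigma^{-1} · (x - mu)] = (1)·(0.1538) + (0)·(-0.0385) = 0.1538.

Step 4 — take square root: d = √(0.1538) ≈ 0.3922.

d(x, mu) = √(0.1538) ≈ 0.3922


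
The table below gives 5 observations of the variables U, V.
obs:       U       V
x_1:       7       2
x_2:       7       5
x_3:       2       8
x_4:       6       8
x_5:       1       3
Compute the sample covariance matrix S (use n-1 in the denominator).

Step 1 — column means:
  mean(U) = (7 + 7 + 2 + 6 + 1) / 5 = 23/5 = 4.6
  mean(V) = (2 + 5 + 8 + 8 + 3) / 5 = 26/5 = 5.2

Step 2 — sample covariance S[i,j] = (1/(n-1)) · Σ_k (x_{k,i} - mean_i) · (x_{k,j} - mean_j), with n-1 = 4.
  S[U,U] = ((2.4)·(2.4) + (2.4)·(2.4) + (-2.6)·(-2.6) + (1.4)·(1.4) + (-3.6)·(-3.6)) / 4 = 33.2/4 = 8.3
  S[U,V] = ((2.4)·(-3.2) + (2.4)·(-0.2) + (-2.6)·(2.8) + (1.4)·(2.8) + (-3.6)·(-2.2)) / 4 = -3.6/4 = -0.9
  S[V,V] = ((-3.2)·(-3.2) + (-0.2)·(-0.2) + (2.8)·(2.8) + (2.8)·(2.8) + (-2.2)·(-2.2)) / 4 = 30.8/4 = 7.7

S is symmetric (S[j,i] = S[i,j]). Assembling:

S = [[8.3, -0.9],
 [-0.9, 7.7]]


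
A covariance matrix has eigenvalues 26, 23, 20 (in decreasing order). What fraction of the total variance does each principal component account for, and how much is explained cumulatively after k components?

Step 1 — total variance = trace(Sigma) = Σ λ_i = 26 + 23 + 20 = 69.

Step 2 — fraction explained by component i = λ_i / Σ λ:
  PC1: 26/69 = 0.3768
  PC2: 23/69 = 0.3333
  PC3: 20/69 = 0.2899

Step 3 — cumulative fraction after k components = (λ_1 + ... + λ_k) / Σ λ:
  k = 1: 26/69 = 0.3768
  k = 2: (26 + 23)/69 = 49/69 = 0.7101
  k = 3: (26 + 23 + 20)/69 = 69/69 = 1

Summary (fraction, with percent):

explained: PC1 0.3768 (37.68%), PC2 0.3333 (33.33%), PC3 0.2899 (28.99%);  cumulative: 0.3768, 0.7101, 1


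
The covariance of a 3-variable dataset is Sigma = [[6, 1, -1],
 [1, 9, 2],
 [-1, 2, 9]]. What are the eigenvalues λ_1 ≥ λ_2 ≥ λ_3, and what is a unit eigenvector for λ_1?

Step 1 — characteristic polynomial p(λ) = det(λI - Sigma) = λ³ - tr·λ² + c_1·λ - det, where tr = trace, c_1 = sum of the principal 2×2 minors, det = det(Sigma):
  tr = 6 + 9 + 9 = 24,
  c_1 = (6·9 - (1)²) + (6·9 - (-1)²) + (9·9 - (2)²) = 53 + 53 + 77 = 183,
  det = 6·(9·9 - (2)²) - (1)·((1)·9 - (2)·(-1)) + (-1)·((1)·(2) - 9·(-1)) = 6·(77) - (1)·(11) + (-1)·(11) = 440.
  So p(λ) = λ³ - 24λ² + 183λ - 440.
Step 2 — look for an integer root (rational root theorem: any rational root is an integer divisor of 440). Testing λ = 5:
  p(5) = 125 - 600 + 915 - 440 = 0  ✓
  Dividing out (λ - 5): p(λ) = (λ - 5)(λ² - 19λ + 88).
Step 3 — remaining eigenvalues from the quadratic λ² - 19λ + 88 = 0:
  Δ = 19² - 4·88 = 361 - 352 = 9,  λ = (19 ± √9)/2 = (19 ± 3)/2 = 11 or 8.
  Sorted: λ_1 = 11,  λ_2 = 8,  λ_3 = 5  (check: sum = 24 = tr ✓).

Step 4 — unit eigenvector for λ_1 = 11: v spans the null space of (Sigma - λ_1 I), whose rows are
  r_1 = (-5, 1, -1),  r_2 = (1, -2, 2),  r_3 = (-1, 2, -2).
  v is orthogonal to every row, so take v ∝ r_1 × r_2 = ((1)·(2) - (-1)·(-2), (-1)·(1) - (-5)·(2), (-5)·(-2) - (1)·(1)) = (0, 9, 9).
  Rescale (divide by 9): u = (0, 1, 1).
  ||u|| = √((0)² + (1)² + (1)²) = √(2) ≈ 1.4142,  v_1 = u/||u|| ≈ (0, 0.7071, 0.7071) (||v_1|| = 1).

λ_1 = 11,  λ_2 = 8,  λ_3 = 5;  v_1 ≈ (0, 0.7071, 0.7071)


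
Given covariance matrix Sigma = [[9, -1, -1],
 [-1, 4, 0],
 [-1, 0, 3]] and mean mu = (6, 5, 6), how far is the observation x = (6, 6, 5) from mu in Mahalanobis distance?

Step 1 — centre the observation: (x - mu) = (0, 1, -1).

Step 2 — invert Sigma (cofactor / det for 3×3, or solve directly):
  Sigma^{-1} = [[0.1188, 0.0297, 0.0396],
 [0.0297, 0.2574, 0.0099],
 [0.0396, 0.0099, 0.3465]].

Step 3 — form the quadratic (x - mu)^T · Sigma^{-1} · (x - mu):
  Sigma^{-1} · (x - mu) = (-0.0099, 0.2475, -0.3366).
  (x - mu)^T · [Sigma^{-1} · (x - mu)] = (0)·(-0.0099) + (1)·(0.2475) + (-1)·(-0.3366) = 0.5842.

Step 4 — take square root: d = √(0.5842) ≈ 0.7643.

d(x, mu) = √(0.5842) ≈ 0.7643


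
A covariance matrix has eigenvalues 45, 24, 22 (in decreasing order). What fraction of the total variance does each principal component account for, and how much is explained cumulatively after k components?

Step 1 — total variance = trace(Sigma) = Σ λ_i = 45 + 24 + 22 = 91.

Step 2 — fraction explained by component i = λ_i / Σ λ:
  PC1: 45/91 = 0.4945
  PC2: 24/91 = 0.2637
  PC3: 22/91 = 0.2418

Step 3 — cumulative fraction after k components = (λ_1 + ... + λ_k) / Σ λ:
  k = 1: 45/91 = 0.4945
  k = 2: (45 + 24)/91 = 69/91 = 0.7582
  k = 3: (45 + 24 + 22)/91 = 91/91 = 1

Summary (fraction, with percent):

explained: PC1 0.4945 (49.45%), PC2 0.2637 (26.37%), PC3 0.2418 (24.18%);  cumulative: 0.4945, 0.7582, 1


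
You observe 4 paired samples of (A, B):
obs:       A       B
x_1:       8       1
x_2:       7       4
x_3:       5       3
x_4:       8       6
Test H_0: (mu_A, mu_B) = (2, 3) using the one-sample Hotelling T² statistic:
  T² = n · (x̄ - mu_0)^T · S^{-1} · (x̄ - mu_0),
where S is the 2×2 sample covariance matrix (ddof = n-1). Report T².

Step 1 — sample mean vector:
  mean(A) = (8 + 7 + 5 + 8) / 4 = 28/4 = 7
  mean(B) = (1 + 4 + 3 + 6) / 4 = 14/4 = 3.5
  x̄ = (7, 3.5),  deviation x̄ - mu_0 = (7, 3.5) - (2, 3) = (5, 0.5).

Step 2 — sample covariance matrix, S[i,j] = (1/(n-1)) · Σ_k (x_{k,i} - mean_i) · (x_{k,j} - mean_j), divisor n-1 = 3:
  S[A,A] = ((1)·(1) + (0)·(0) + (-2)·(-2) + (1)·(1)) / 3 = 6/3 = 2
  S[A,B] = ((1)·(-2.5) + (0)·(0.5) + (-2)·(-0.5) + (1)·(2.5)) / 3 = 1/3 = 0.3333
  S[B,B] = ((-2.5)·(-2.5) + (0.5)·(0.5) + (-0.5)·(-0.5) + (2.5)·(2.5)) / 3 = 13/3 = 4.3333
  S = [[2, 0.3333],
 [0.3333, 4.3333]].

Step 3 — invert S. det(S) = 2·4.3333 - (0.3333)² = 8.5556.
  S^{-1} = (1/det) · [[d, -b], [-b, a]] = [[0.5065, -0.039],
 [-0.039, 0.2338]].

Step 4 — quadratic form (x̄ - mu_0)^T · S^{-1} · (x̄ - mu_0):
  S^{-1} · (x̄ - mu_0) = (2.513, -0.0779),
  (x̄ - mu_0)^T · [...] = (5)·(2.513) + (0.5)·(-0.0779) = 12.526.

Step 5 — scale by n: T² = 4 · 12.526 = 50.1039.

T² ≈ 50.1039


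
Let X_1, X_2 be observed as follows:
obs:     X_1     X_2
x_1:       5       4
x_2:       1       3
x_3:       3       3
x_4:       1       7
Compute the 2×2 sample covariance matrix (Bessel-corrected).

Step 1 — column means:
  mean(X_1) = (5 + 1 + 3 + 1) / 4 = 10/4 = 2.5
  mean(X_2) = (4 + 3 + 3 + 7) / 4 = 17/4 = 4.25

Step 2 — sample covariance S[i,j] = (1/(n-1)) · Σ_k (x_{k,i} - mean_i) · (x_{k,j} - mean_j), with n-1 = 3.
  S[X_1,X_1] = ((2.5)·(2.5) + (-1.5)·(-1.5) + (0.5)·(0.5) + (-1.5)·(-1.5)) / 3 = 11/3 = 3.6667
  S[X_1,X_2] = ((2.5)·(-0.25) + (-1.5)·(-1.25) + (0.5)·(-1.25) + (-1.5)·(2.75)) / 3 = -3.5/3 = -1.1667
  S[X_2,X_2] = ((-0.25)·(-0.25) + (-1.25)·(-1.25) + (-1.25)·(-1.25) + (2.75)·(2.75)) / 3 = 10.75/3 = 3.5833

S is symmetric (S[j,i] = S[i,j]). Assembling:

S = [[3.6667, -1.1667],
 [-1.1667, 3.5833]]


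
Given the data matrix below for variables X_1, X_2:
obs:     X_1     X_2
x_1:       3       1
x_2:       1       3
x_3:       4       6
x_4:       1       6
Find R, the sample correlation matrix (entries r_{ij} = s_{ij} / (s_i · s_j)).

Step 1 — column means:
  mean(X_1) = (3 + 1 + 4 + 1) / 4 = 9/4 = 2.25
  mean(X_2) = (1 + 3 + 6 + 6) / 4 = 16/4 = 4

Step 2 — sample variances and covariances s[i,j] = (1/(n-1)) · Σ_k (x_{k,i} - mean_i) · (x_{k,j} - mean_j), with n-1 = 3:
  s[X_1,X_1] = ((0.75)·(0.75) + (-1.25)·(-1.25) + (1.75)·(1.75) + (-1.25)·(-1.25)) / 3 = 6.75/3 = 2.25
  s[X_1,X_2] = ((0.75)·(-3) + (-1.25)·(-1) + (1.75)·(2) + (-1.25)·(2)) / 3 = 0/3 = 0
  s[X_2,X_2] = ((-3)·(-3) + (-1)·(-1) + (2)·(2) + (2)·(2)) / 3 = 18/3 = 6
  Sample standard deviations s_i = √(s[i,i]):
  s(X_1) = √(2.25) = 1.5
  s(X_2) = √(6) = 2.4495

Step 3 — r_{ij} = s_{ij} / (s_i · s_j):
  r[X_1,X_1] = 1 (diagonal).
  r[X_1,X_2] = 0 / (1.5 · 2.4495) = 0 / 3.6742 = 0
  r[X_2,X_2] = 1 (diagonal).

R is symmetric with unit diagonal. Assembling:

R = [[1, 0],
 [0, 1]]


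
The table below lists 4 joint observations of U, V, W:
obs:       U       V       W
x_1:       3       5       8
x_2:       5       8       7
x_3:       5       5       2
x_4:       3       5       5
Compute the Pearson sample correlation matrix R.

Step 1 — column means:
  mean(U) = (3 + 5 + 5 + 3) / 4 = 16/4 = 4
  mean(V) = (5 + 8 + 5 + 5) / 4 = 23/4 = 5.75
  mean(W) = (8 + 7 + 2 + 5) / 4 = 22/4 = 5.5

Step 2 — sample variances and covariances s[i,j] = (1/(n-1)) · Σ_k (x_{k,i} - mean_i) · (x_{k,j} - mean_j), with n-1 = 3:
  s[U,U] = ((-1)·(-1) + (1)·(1) + (1)·(1) + (-1)·(-1)) / 3 = 4/3 = 1.3333
  s[U,V] = ((-1)·(-0.75) + (1)·(2.25) + (1)·(-0.75) + (-1)·(-0.75)) / 3 = 3/3 = 1
  s[U,W] = ((-1)·(2.5) + (1)·(1.5) + (1)·(-3.5) + (-1)·(-0.5)) / 3 = -4/3 = -1.3333
  s[V,V] = ((-0.75)·(-0.75) + (2.25)·(2.25) + (-0.75)·(-0.75) + (-0.75)·(-0.75)) / 3 = 6.75/3 = 2.25
  s[V,W] = ((-0.75)·(2.5) + (2.25)·(1.5) + (-0.75)·(-3.5) + (-0.75)·(-0.5)) / 3 = 4.5/3 = 1.5
  s[W,W] = ((2.5)·(2.5) + (1.5)·(1.5) + (-3.5)·(-3.5) + (-0.5)·(-0.5)) / 3 = 21/3 = 7
  Sample standard deviations s_i = √(s[i,i]):
  s(U) = √(1.3333) = 1.1547
  s(V) = √(2.25) = 1.5
  s(W) = √(7) = 2.6458

Step 3 — r_{ij} = s_{ij} / (s_i · s_j):
  r[U,U] = 1 (diagonal).
  r[U,V] = 1 / (1.1547 · 1.5) = 1 / 1.7321 = 0.5774
  r[U,W] = -1.3333 / (1.1547 · 2.6458) = -1.3333 / 3.0551 = -0.4364
  r[V,V] = 1 (diagonal).
  r[V,W] = 1.5 / (1.5 · 2.6458) = 1.5 / 3.9686 = 0.378
  r[W,W] = 1 (diagonal).

R is symmetric with unit diagonal. Assembling:

R = [[1, 0.5774, -0.4364],
 [0.5774, 1, 0.378],
 [-0.4364, 0.378, 1]]


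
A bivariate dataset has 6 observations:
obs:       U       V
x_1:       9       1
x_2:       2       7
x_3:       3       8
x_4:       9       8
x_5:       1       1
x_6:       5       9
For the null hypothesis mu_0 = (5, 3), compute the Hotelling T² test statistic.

Step 1 — sample mean vector:
  mean(U) = (9 + 2 + 3 + 9 + 1 + 5) / 6 = 29/6 = 4.8333
  mean(V) = (1 + 7 + 8 + 8 + 1 + 9) / 6 = 34/6 = 5.6667
  x̄ = (4.8333, 5.6667),  deviation x̄ - mu_0 = (4.8333, 5.6667) - (5, 3) = (-0.1667, 2.6667).

Step 2 — sample covariance matrix, S[i,j] = (1/(n-1)) · Σ_k (x_{k,i} - mean_i) · (x_{k,j} - mean_j), divisor n-1 = 5:
  S[U,U] = ((4.1667)·(4.1667) + (-2.8333)·(-2.8333) + (-1.8333)·(-1.8333) + (4.1667)·(4.1667) + (-3.8333)·(-3.8333) + (0.1667)·(0.1667)) / 5 = 60.8333/5 = 12.1667
  S[U,V] = ((4.1667)·(-4.6667) + (-2.8333)·(1.3333) + (-1.8333)·(2.3333) + (4.1667)·(2.3333) + (-3.8333)·(-4.6667) + (0.1667)·(3.3333)) / 5 = 0.6667/5 = 0.1333
  S[V,V] = ((-4.6667)·(-4.6667) + (1.3333)·(1.3333) + (2.3333)·(2.3333) + (2.3333)·(2.3333) + (-4.6667)·(-4.6667) + (3.3333)·(3.3333)) / 5 = 67.3333/5 = 13.4667
  S = [[12.1667, 0.1333],
 [0.1333, 13.4667]].

Step 3 — invert S. det(S) = 12.1667·13.4667 - (0.1333)² = 163.8267.
  S^{-1} = (1/det) · [[d, -b], [-b, a]] = [[0.0822, -0.0008],
 [-0.0008, 0.0743]].

Step 4 — quadratic form (x̄ - mu_0)^T · S^{-1} · (x̄ - mu_0):
  S^{-1} · (x̄ - mu_0) = (-0.0159, 0.1982),
  (x̄ - mu_0)^T · [...] = (-0.1667)·(-0.0159) + (2.6667)·(0.1982) = 0.5311.

Step 5 — scale by n: T² = 6 · 0.5311 = 3.1867.

T² ≈ 3.1867


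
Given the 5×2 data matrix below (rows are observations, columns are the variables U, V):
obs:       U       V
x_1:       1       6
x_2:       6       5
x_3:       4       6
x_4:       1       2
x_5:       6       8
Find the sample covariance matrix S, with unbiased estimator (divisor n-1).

Step 1 — column means:
  mean(U) = (1 + 6 + 4 + 1 + 6) / 5 = 18/5 = 3.6
  mean(V) = (6 + 5 + 6 + 2 + 8) / 5 = 27/5 = 5.4

Step 2 — sample covariance S[i,j] = (1/(n-1)) · Σ_k (x_{k,i} - mean_i) · (x_{k,j} - mean_j), with n-1 = 4.
  S[U,U] = ((-2.6)·(-2.6) + (2.4)·(2.4) + (0.4)·(0.4) + (-2.6)·(-2.6) + (2.4)·(2.4)) / 4 = 25.2/4 = 6.3
  S[U,V] = ((-2.6)·(0.6) + (2.4)·(-0.4) + (0.4)·(0.6) + (-2.6)·(-3.4) + (2.4)·(2.6)) / 4 = 12.8/4 = 3.2
  S[V,V] = ((0.6)·(0.6) + (-0.4)·(-0.4) + (0.6)·(0.6) + (-3.4)·(-3.4) + (2.6)·(2.6)) / 4 = 19.2/4 = 4.8

S is symmetric (S[j,i] = S[i,j]). Assembling:

S = [[6.3, 3.2],
 [3.2, 4.8]]


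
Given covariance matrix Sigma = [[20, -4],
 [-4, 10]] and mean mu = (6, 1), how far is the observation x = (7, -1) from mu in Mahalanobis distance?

Step 1 — centre the observation: (x - mu) = (1, -2).

Step 2 — invert Sigma. det(Sigma) = 20·10 - (-4)² = 184.
  Sigma^{-1} = (1/det) · [[d, -b], [-b, a]] = [[0.0543, 0.0217],
 [0.0217, 0.1087]].

Step 3 — form the quadratic (x - mu)^T · Sigma^{-1} · (x - mu):
  Sigma^{-1} · (x - mu) = (0.0109, -0.1957).
  (x - mu)^T · [Sigma^{-1} · (x - mu)] = (1)·(0.0109) + (-2)·(-0.1957) = 0.4022.

Step 4 — take square root: d = √(0.4022) ≈ 0.6342.

d(x, mu) = √(0.4022) ≈ 0.6342


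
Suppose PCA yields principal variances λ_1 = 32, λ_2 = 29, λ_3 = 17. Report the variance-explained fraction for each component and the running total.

Step 1 — total variance = trace(Sigma) = Σ λ_i = 32 + 29 + 17 = 78.

Step 2 — fraction explained by component i = λ_i / Σ λ:
  PC1: 32/78 = 0.4103
  PC2: 29/78 = 0.3718
  PC3: 17/78 = 0.2179

Step 3 — cumulative fraction after k components = (λ_1 + ... + λ_k) / Σ λ:
  k = 1: 32/78 = 0.4103
  k = 2: (32 + 29)/78 = 61/78 = 0.7821
  k = 3: (32 + 29 + 17)/78 = 78/78 = 1

Summary (fraction, with percent):

explained: PC1 0.4103 (41.03%), PC2 0.3718 (37.18%), PC3 0.2179 (21.79%);  cumulative: 0.4103, 0.7821, 1


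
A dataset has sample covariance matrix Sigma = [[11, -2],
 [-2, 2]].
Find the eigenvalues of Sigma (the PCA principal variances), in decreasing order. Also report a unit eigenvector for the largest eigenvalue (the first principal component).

Step 1 — characteristic polynomial of 2×2 Sigma:
  det(Sigma - λI) = λ² - trace · λ + det = 0.
  trace = 11 + 2 = 13, det = 11·2 - (-2)² = 18.
Step 2 — discriminant:
  Δ = trace² - 4·det = 169 - 72 = 97.
Step 3 — eigenvalues:
  λ = (trace ± √Δ)/2 = (13 ± 9.8489)/2,
  λ_1 = 11.4244,  λ_2 = 1.5756.

Step 4 — unit eigenvector for λ_1: solve (Sigma - λ_1 I)v = 0. First row:
  (11 - 11.4244)·v_x + (-2)·v_y = 0, i.e. (-0.4244)·v_x + (-2)·v_y = 0,
  so v ∝ (b, λ_1 - a) = (-2, 0.4244); multiply by -1 so the first entry is positive: u = (2, -0.4244).
  ||u|| = √((2)² + (-0.4244)²) = √(4.1801) ≈ 2.0445,
  v_1 = u/||u|| ≈ (0.9782, -0.2076) (||v_1|| = 1).

λ_1 = 11.4244,  λ_2 = 1.5756;  v_1 ≈ (0.9782, -0.2076)


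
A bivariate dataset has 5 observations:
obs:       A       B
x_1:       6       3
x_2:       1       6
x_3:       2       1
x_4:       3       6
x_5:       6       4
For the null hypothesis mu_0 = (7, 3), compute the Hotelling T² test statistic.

Step 1 — sample mean vector:
  mean(A) = (6 + 1 + 2 + 3 + 6) / 5 = 18/5 = 3.6
  mean(B) = (3 + 6 + 1 + 6 + 4) / 5 = 20/5 = 4
  x̄ = (3.6, 4),  deviation x̄ - mu_0 = (3.6, 4) - (7, 3) = (-3.4, 1).

Step 2 — sample covariance matrix, S[i,j] = (1/(n-1)) · Σ_k (x_{k,i} - mean_i) · (x_{k,j} - mean_j), divisor n-1 = 4:
  S[A,A] = ((2.4)·(2.4) + (-2.6)·(-2.6) + (-1.6)·(-1.6) + (-0.6)·(-0.6) + (2.4)·(2.4)) / 4 = 21.2/4 = 5.3
  S[A,B] = ((2.4)·(-1) + (-2.6)·(2) + (-1.6)·(-3) + (-0.6)·(2) + (2.4)·(0)) / 4 = -4/4 = -1
  S[B,B] = ((-1)·(-1) + (2)·(2) + (-3)·(-3) + (2)·(2) + (0)·(0)) / 4 = 18/4 = 4.5
  S = [[5.3, -1],
 [-1, 4.5]].

Step 3 — invert S. det(S) = 5.3·4.5 - (-1)² = 22.85.
  S^{-1} = (1/det) · [[d, -b], [-b, a]] = [[0.1969, 0.0438],
 [0.0438, 0.2319]].

Step 4 — quadratic form (x̄ - mu_0)^T · S^{-1} · (x̄ - mu_0):
  S^{-1} · (x̄ - mu_0) = (-0.6258, 0.0832),
  (x̄ - mu_0)^T · [...] = (-3.4)·(-0.6258) + (1)·(0.0832) = 2.2109.

Step 5 — scale by n: T² = 5 · 2.2109 = 11.0547.

T² ≈ 11.0547


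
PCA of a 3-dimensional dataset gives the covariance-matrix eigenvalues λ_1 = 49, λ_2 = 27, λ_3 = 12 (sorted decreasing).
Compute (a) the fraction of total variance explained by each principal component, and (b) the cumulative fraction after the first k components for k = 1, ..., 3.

Step 1 — total variance = trace(Sigma) = Σ λ_i = 49 + 27 + 12 = 88.

Step 2 — fraction explained by component i = λ_i / Σ λ:
  PC1: 49/88 = 0.5568
  PC2: 27/88 = 0.3068
  PC3: 12/88 = 0.1364

Step 3 — cumulative fraction after k components = (λ_1 + ... + λ_k) / Σ λ:
  k = 1: 49/88 = 0.5568
  k = 2: (49 + 27)/88 = 76/88 = 0.8636
  k = 3: (49 + 27 + 12)/88 = 88/88 = 1

Summary (fraction, with percent):

explained: PC1 0.5568 (55.68%), PC2 0.3068 (30.68%), PC3 0.1364 (13.64%);  cumulative: 0.5568, 0.8636, 1


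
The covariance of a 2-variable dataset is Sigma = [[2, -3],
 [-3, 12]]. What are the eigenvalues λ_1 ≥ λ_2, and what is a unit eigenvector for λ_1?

Step 1 — characteristic polynomial of 2×2 Sigma:
  det(Sigma - λI) = λ² - trace · λ + det = 0.
  trace = 2 + 12 = 14, det = 2·12 - (-3)² = 15.
Step 2 — discriminant:
  Δ = trace² - 4·det = 196 - 60 = 136.
Step 3 — eigenvalues:
  λ = (trace ± √Δ)/2 = (14 ± 11.6619)/2,
  λ_1 = 12.831,  λ_2 = 1.169.

Step 4 — unit eigenvector for λ_1: solve (Sigma - λ_1 I)v = 0. First row:
  (2 - 12.831)·v_x + (-3)·v_y = 0, i.e. (-10.831)·v_x + (-3)·v_y = 0,
  so v ∝ (b, λ_1 - a) = (-3, 10.831); multiply by -1 so the first entry is positive: u = (3, -10.831).
  ||u|| = √((3)² + (-10.831)²) = √(126.3095) ≈ 11.2388,
  v_1 = u/||u|| ≈ (0.2669, -0.9637) (||v_1|| = 1).

λ_1 = 12.831,  λ_2 = 1.169;  v_1 ≈ (0.2669, -0.9637)


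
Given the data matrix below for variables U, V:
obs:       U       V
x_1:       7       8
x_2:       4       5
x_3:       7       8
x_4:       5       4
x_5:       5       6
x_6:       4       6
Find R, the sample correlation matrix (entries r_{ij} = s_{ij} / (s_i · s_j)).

Step 1 — column means:
  mean(U) = (7 + 4 + 7 + 5 + 5 + 4) / 6 = 32/6 = 5.3333
  mean(V) = (8 + 5 + 8 + 4 + 6 + 6) / 6 = 37/6 = 6.1667

Step 2 — sample variances and covariances s[i,j] = (1/(n-1)) · Σ_k (x_{k,i} - mean_i) · (x_{k,j} - mean_j), with n-1 = 5:
  s[U,U] = ((1.6667)·(1.6667) + (-1.3333)·(-1.3333) + (1.6667)·(1.6667) + (-0.3333)·(-0.3333) + (-0.3333)·(-0.3333) + (-1.3333)·(-1.3333)) / 5 = 9.3333/5 = 1.8667
  s[U,V] = ((1.6667)·(1.8333) + (-1.3333)·(-1.1667) + (1.6667)·(1.8333) + (-0.3333)·(-2.1667) + (-0.3333)·(-0.1667) + (-1.3333)·(-0.1667)) / 5 = 8.6667/5 = 1.7333
  s[V,V] = ((1.8333)·(1.8333) + (-1.1667)·(-1.1667) + (1.8333)·(1.8333) + (-2.1667)·(-2.1667) + (-0.1667)·(-0.1667) + (-0.1667)·(-0.1667)) / 5 = 12.8333/5 = 2.5667
  Sample standard deviations s_i = √(s[i,i]):
  s(U) = √(1.8667) = 1.3663
  s(V) = √(2.5667) = 1.6021

Step 3 — r_{ij} = s_{ij} / (s_i · s_j):
  r[U,U] = 1 (diagonal).
  r[U,V] = 1.7333 / (1.3663 · 1.6021) = 1.7333 / 2.1889 = 0.7919
  r[V,V] = 1 (diagonal).

R is symmetric with unit diagonal. Assembling:

R = [[1, 0.7919],
 [0.7919, 1]]


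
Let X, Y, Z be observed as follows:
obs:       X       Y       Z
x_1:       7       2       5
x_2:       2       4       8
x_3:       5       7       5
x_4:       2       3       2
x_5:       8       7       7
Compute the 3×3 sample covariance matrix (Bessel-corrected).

Step 1 — column means:
  mean(X) = (7 + 2 + 5 + 2 + 8) / 5 = 24/5 = 4.8
  mean(Y) = (2 + 4 + 7 + 3 + 7) / 5 = 23/5 = 4.6
  mean(Z) = (5 + 8 + 5 + 2 + 7) / 5 = 27/5 = 5.4

Step 2 — sample covariance S[i,j] = (1/(n-1)) · Σ_k (x_{k,i} - mean_i) · (x_{k,j} - mean_j), with n-1 = 4.
  S[X,X] = ((2.2)·(2.2) + (-2.8)·(-2.8) + (0.2)·(0.2) + (-2.8)·(-2.8) + (3.2)·(3.2)) / 4 = 30.8/4 = 7.7
  S[X,Y] = ((2.2)·(-2.6) + (-2.8)·(-0.6) + (0.2)·(2.4) + (-2.8)·(-1.6) + (3.2)·(2.4)) / 4 = 8.6/4 = 2.15
  S[X,Z] = ((2.2)·(-0.4) + (-2.8)·(2.6) + (0.2)·(-0.4) + (-2.8)·(-3.4) + (3.2)·(1.6)) / 4 = 6.4/4 = 1.6
  S[Y,Y] = ((-2.6)·(-2.6) + (-0.6)·(-0.6) + (2.4)·(2.4) + (-1.6)·(-1.6) + (2.4)·(2.4)) / 4 = 21.2/4 = 5.3
  S[Y,Z] = ((-2.6)·(-0.4) + (-0.6)·(2.6) + (2.4)·(-0.4) + (-1.6)·(-3.4) + (2.4)·(1.6)) / 4 = 7.8/4 = 1.95
  S[Z,Z] = ((-0.4)·(-0.4) + (2.6)·(2.6) + (-0.4)·(-0.4) + (-3.4)·(-3.4) + (1.6)·(1.6)) / 4 = 21.2/4 = 5.3

S is symmetric (S[j,i] = S[i,j]). Assembling:

S = [[7.7, 2.15, 1.6],
 [2.15, 5.3, 1.95],
 [1.6, 1.95, 5.3]]


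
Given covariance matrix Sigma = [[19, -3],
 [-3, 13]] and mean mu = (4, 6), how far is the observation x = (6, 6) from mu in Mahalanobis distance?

Step 1 — centre the observation: (x - mu) = (2, 0).

Step 2 — invert Sigma. det(Sigma) = 19·13 - (-3)² = 238.
  Sigma^{-1} = (1/det) · [[d, -b], [-b, a]] = [[0.0546, 0.0126],
 [0.0126, 0.0798]].

Step 3 — form the quadratic (x - mu)^T · Sigma^{-1} · (x - mu):
  Sigma^{-1} · (x - mu) = (0.1092, 0.0252).
  (x - mu)^T · [Sigma^{-1} · (x - mu)] = (2)·(0.1092) + (0)·(0.0252) = 0.2185.

Step 4 — take square root: d = √(0.2185) ≈ 0.4674.

d(x, mu) = √(0.2185) ≈ 0.4674


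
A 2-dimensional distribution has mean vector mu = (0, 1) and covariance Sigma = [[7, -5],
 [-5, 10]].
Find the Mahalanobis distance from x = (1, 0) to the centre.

Step 1 — centre the observation: (x - mu) = (1, -1).

Step 2 — invert Sigma. det(Sigma) = 7·10 - (-5)² = 45.
  Sigma^{-1} = (1/det) · [[d, -b], [-b, a]] = [[0.2222, 0.1111],
 [0.1111, 0.1556]].

Step 3 — form the quadratic (x - mu)^T · Sigma^{-1} · (x - mu):
  Sigma^{-1} · (x - mu) = (0.1111, -0.0444).
  (x - mu)^T · [Sigma^{-1} · (x - mu)] = (1)·(0.1111) + (-1)·(-0.0444) = 0.1556.

Step 4 — take square root: d = √(0.1556) ≈ 0.3944.

d(x, mu) = √(0.1556) ≈ 0.3944


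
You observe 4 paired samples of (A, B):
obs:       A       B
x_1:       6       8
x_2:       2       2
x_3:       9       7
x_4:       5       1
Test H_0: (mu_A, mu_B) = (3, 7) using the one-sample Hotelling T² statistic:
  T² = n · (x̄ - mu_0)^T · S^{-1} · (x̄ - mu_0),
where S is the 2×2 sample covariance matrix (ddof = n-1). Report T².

Step 1 — sample mean vector:
  mean(A) = (6 + 2 + 9 + 5) / 4 = 22/4 = 5.5
  mean(B) = (8 + 2 + 7 + 1) / 4 = 18/4 = 4.5
  x̄ = (5.5, 4.5),  deviation x̄ - mu_0 = (5.5, 4.5) - (3, 7) = (2.5, -2.5).

Step 2 — sample covariance matrix, S[i,j] = (1/(n-1)) · Σ_k (x_{k,i} - mean_i) · (x_{k,j} - mean_j), divisor n-1 = 3:
  S[A,A] = ((0.5)·(0.5) + (-3.5)·(-3.5) + (3.5)·(3.5) + (-0.5)·(-0.5)) / 3 = 25/3 = 8.3333
  S[A,B] = ((0.5)·(3.5) + (-3.5)·(-2.5) + (3.5)·(2.5) + (-0.5)·(-3.5)) / 3 = 21/3 = 7
  S[B,B] = ((3.5)·(3.5) + (-2.5)·(-2.5) + (2.5)·(2.5) + (-3.5)·(-3.5)) / 3 = 37/3 = 12.3333
  S = [[8.3333, 7],
 [7, 12.3333]].

Step 3 — invert S. det(S) = 8.3333·12.3333 - (7)² = 53.7778.
  S^{-1} = (1/det) · [[d, -b], [-b, a]] = [[0.2293, -0.1302],
 [-0.1302, 0.155]].

Step 4 — quadratic form (x̄ - mu_0)^T · S^{-1} · (x̄ - mu_0):
  S^{-1} · (x̄ - mu_0) = (0.8988, -0.7128),
  (x̄ - mu_0)^T · [...] = (2.5)·(0.8988) + (-2.5)·(-0.7128) = 4.0289.

Step 5 — scale by n: T² = 4 · 4.0289 = 16.1157.

T² ≈ 16.1157
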